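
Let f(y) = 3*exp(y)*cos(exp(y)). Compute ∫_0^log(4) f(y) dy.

-3*sin(1) + 3*sin(4)

Let u = exp(y), so du = exp(y) dy. When y = 0, u = 1; when y = log(4), u = 4.
The integral becomes 3·∫ cos(u) du from 1 to 4, with antiderivative 3*sin(u).
Back in y: F(y) = 3*sin(exp(y)).
Then F(log(4)) - F(0) = (3*sin(4)) - (3*sin(1)) = -3*sin(1) + 3*sin(4).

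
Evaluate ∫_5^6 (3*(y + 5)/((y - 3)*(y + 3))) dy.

Factor the denominator: y**2 - 9 = (y + 3)(y - 3).
Partial fractions: 3*(y + 5)/((y - 3)*(y + 3)) = -1/(y + 3) + 4/(y - 3).
An antiderivative is F(y) = 4*log(y - 3) - log(y + 3).
Then F(6) - F(5) = (log(9)) - (log(2)) = log(9/2).

log(9/2)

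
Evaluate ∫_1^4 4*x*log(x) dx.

-15 + 64*log(2)

Integrate by parts once (u = ln x, dv = 4*x dx).
An antiderivative is F(x) = x**2*(2*log(x) - 1).
Then F(4) - F(1) = (-16 + 64*log(2)) - (-1) = -15 + 64*log(2).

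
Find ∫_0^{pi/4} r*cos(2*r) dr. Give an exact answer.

-1/4 + pi/8

Integrate by parts once (u = r, dv = cos(2*r) dr).
An antiderivative is F(r) = r*sin(2*r)/2 + cos(2*r)/4.
Then F(pi/4) - F(0) = (pi/8) - (1/4) = -1/4 + pi/8.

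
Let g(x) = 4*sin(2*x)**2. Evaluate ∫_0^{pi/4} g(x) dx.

Use the identity sin^2(2*x) = (1 - cos(4*x))/2.
An antiderivative is F(x) = 2*x - sin(4*x)/2.
Then F(pi/4) - F(0) = (pi/2) - (0) = pi/2.

pi/2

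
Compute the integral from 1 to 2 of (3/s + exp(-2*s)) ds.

(-1 + exp(2) + 6*exp(4)*log(2))*exp(-4)/2

An antiderivative is F(s) = 3*log(s) - exp(-2*s)/2.
Then F(2) - F(1) = (-exp(-4)/2 + 3*log(2)) - (-exp(-2)/2) = (-1 + exp(2) + 6*exp(4)*log(2))*exp(-4)/2.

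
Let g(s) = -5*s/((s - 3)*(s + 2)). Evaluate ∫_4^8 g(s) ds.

-5*log(5) + 2*log(3)

Factor the denominator: s**2 - s - 6 = (s + 2)(s - 3).
Partial fractions: -5*s/((s - 3)*(s + 2)) = -2/(s + 2) - 3/(s - 3).
An antiderivative is F(s) = -3*log(s - 3) - 2*log(s + 2).
Then F(8) - F(4) = (-5*log(5) - 2*log(2)) - (-log(36)) = -5*log(5) + 2*log(3).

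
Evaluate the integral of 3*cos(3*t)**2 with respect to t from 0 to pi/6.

pi/4

Use the identity cos^2(3*t) = (1 + cos(6*t))/2.
An antiderivative is F(t) = 3*t/2 + sin(6*t)/4.
Then F(pi/6) - F(0) = (pi/4) - (0) = pi/4.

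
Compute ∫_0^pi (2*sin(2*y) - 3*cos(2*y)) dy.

0

An antiderivative is F(y) = -3*sin(2*y)/2 - cos(2*y).
Then F(pi) - F(0) = (-1) - (-1) = 0.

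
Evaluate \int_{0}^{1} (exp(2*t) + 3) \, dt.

5/2 + exp(2)/2

An antiderivative is F(t) = exp(2*t)/2 + 3*t.
Then F(1) - F(0) = (3 + exp(2)/2) - (1/2) = 5/2 + exp(2)/2.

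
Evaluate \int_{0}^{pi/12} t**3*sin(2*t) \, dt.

-3/16 - sqrt(3)*pi**3/6912 + pi**2/384 + sqrt(3)*pi/32

Integrate by parts 3 times (u = t^3, dv = sin(2*t) dt).
An antiderivative is F(t) = -t**3*cos(2*t)/2 + 3*t**2*sin(2*t)/4 + 3*t*cos(2*t)/4 - 3*sin(2*t)/8.
Then F(pi/12) - F(0) = (-3/16 - sqrt(3)*pi**3/6912 + pi**2/384 + sqrt(3)*pi/32) - (0) = -3/16 - sqrt(3)*pi**3/6912 + pi**2/384 + sqrt(3)*pi/32.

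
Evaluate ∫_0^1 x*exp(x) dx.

1

Integrate by parts once (u = x, dv = exp(x) dx).
An antiderivative is F(x) = (x - 1)*exp(x).
Then F(1) - F(0) = (0) - (-1) = 1.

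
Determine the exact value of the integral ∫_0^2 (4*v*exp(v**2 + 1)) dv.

Let u = v**2 + 1, so du = 2*v dv. When v = 0, u = 1; when v = 2, u = 5.
The integral becomes 2·∫ exp(u) du from 1 to 5, with antiderivative 2*exp(u).
Back in v: F(v) = 2*exp(v**2 + 1).
Then F(2) - F(0) = (2*exp(5)) - (2*exp(1)) = -2*exp(1)*(1 - exp(4)).

-2*exp(1)*(1 - exp(4))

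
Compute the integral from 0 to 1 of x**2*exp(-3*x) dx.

2/27 - 17*exp(-3)/27

Integrate by parts twice (u = x^2, dv = exp(-3*x) dx).
An antiderivative is F(x) = (-9*x**2 - 6*x - 2)*exp(-3*x)/27.
Then F(1) - F(0) = (-17*exp(-3)/27) - (-2/27) = 2/27 - 17*exp(-3)/27.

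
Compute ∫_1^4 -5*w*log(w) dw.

75/4 - 80*log(2)

Integrate by parts once (u = ln w, dv = -5*w dw).
An antiderivative is F(w) = -5*w**2*(2*log(w) - 1)/4.
Then F(4) - F(1) = (20 - 80*log(2)) - (5/4) = 75/4 - 80*log(2).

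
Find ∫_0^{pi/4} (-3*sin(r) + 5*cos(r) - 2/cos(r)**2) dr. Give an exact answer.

-5 + 4*sqrt(2)

An antiderivative is F(r) = 5*sin(r) + 3*cos(r) - 2*tan(r).
Then F(pi/4) - F(0) = (-2 + 4*sqrt(2)) - (3) = -5 + 4*sqrt(2).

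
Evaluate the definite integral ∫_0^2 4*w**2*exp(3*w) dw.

Integrate by parts twice (u = w^2, dv = 4*exp(3*w) dw).
An antiderivative is F(w) = (36*w**2 - 24*w + 8)*exp(3*w)/27.
Then F(2) - F(0) = (104*exp(6)/27) - (8/27) = -8/27 + 104*exp(6)/27.

-8/27 + 104*exp(6)/27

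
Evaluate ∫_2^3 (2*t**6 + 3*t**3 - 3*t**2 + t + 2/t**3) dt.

By the power rule, an antiderivative is F(t) = 2*t**7/7 + 3*t**4/4 - t**3 + t**2/2 - 1/t**2.
Then F(3) - F(2) = (167075/252) - (1185/28) = 78205/126.

78205/126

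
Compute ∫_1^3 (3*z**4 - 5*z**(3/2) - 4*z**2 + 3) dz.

By the power rule, an antiderivative is F(z) = -2*z**(5/2) + 3*z**5/5 - 4*z**3/3 + 3*z.
Then F(3) - F(1) = (594/5 - 18*sqrt(3)) - (4/15) = 1778/15 - 18*sqrt(3).

1778/15 - 18*sqrt(3)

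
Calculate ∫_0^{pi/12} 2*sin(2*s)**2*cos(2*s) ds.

1/24

Let u = sin(2*s), so du = 2*cos(2*s) ds. When s = 0, u = 0; when s = pi/12, u = 1/2.
The integral becomes ∫ u**2 du from 0 to 1/2, with antiderivative u**3/3.
Back in s: F(s) = sin(2*s)**3/3.
Then F(pi/12) - F(0) = (1/24) - (0) = 1/24.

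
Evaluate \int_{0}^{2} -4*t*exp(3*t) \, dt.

Integrate by parts once (u = t, dv = -4*exp(3*t) dt).
An antiderivative is F(t) = (-12*t + 4)*exp(3*t)/9.
Then F(2) - F(0) = (-20*exp(6)/9) - (4/9) = -20*exp(6)/9 - 4/9.

-20*exp(6)/9 - 4/9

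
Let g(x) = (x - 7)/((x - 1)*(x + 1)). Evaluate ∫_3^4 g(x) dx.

-5*log(2) - 3*log(3) + 4*log(5)

Factor the denominator: x**2 - 1 = (x + 1)(x - 1).
Partial fractions: (x - 7)/((x - 1)*(x + 1)) = 4/(x + 1) - 3/(x - 1).
An antiderivative is F(x) = -3*log(x - 1) + 4*log(x + 1).
Then F(4) - F(3) = (-3*log(3) + 4*log(5)) - (log(32)) = -5*log(2) - 3*log(3) + 4*log(5).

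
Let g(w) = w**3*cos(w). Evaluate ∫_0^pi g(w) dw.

Integrate by parts 3 times (u = w^3, dv = cos(w) dw).
An antiderivative is F(w) = w**3*sin(w) + 3*w**2*cos(w) - 6*w*sin(w) - 6*cos(w).
Then F(pi) - F(0) = (6 - 3*pi**2) - (-6) = 12 - 3*pi**2.

12 - 3*pi**2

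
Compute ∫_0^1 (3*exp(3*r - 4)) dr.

Let u = 3*r - 4, so du = 3 dr. When r = 0, u = -4; when r = 1, u = -1.
The integral becomes ∫ exp(u) du from -4 to -1, with antiderivative exp(u).
Back in r: F(r) = exp(3*r - 4).
Then F(1) - F(0) = (exp(-1)) - (exp(-4)) = -(1 - exp(3))*exp(-4).

-(1 - exp(3))*exp(-4)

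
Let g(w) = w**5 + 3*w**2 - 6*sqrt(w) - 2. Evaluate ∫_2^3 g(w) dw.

-12*sqrt(3) + 8*sqrt(2) + 767/6

By the power rule, an antiderivative is F(w) = w**6/6 - 4*w**(3/2) + w**3 - 2*w.
Then F(3) - F(2) = (285/2 - 12*sqrt(3)) - (44/3 - 8*sqrt(2)) = -12*sqrt(3) + 8*sqrt(2) + 767/6.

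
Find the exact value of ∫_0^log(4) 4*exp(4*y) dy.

255

Let u = exp(y), so du = exp(y) dy. When y = 0, u = 1; when y = log(4), u = 4.
The integral becomes 4·∫ u**3 du from 1 to 4, with antiderivative u**4.
Back in y: F(y) = exp(4*y).
Then F(log(4)) - F(0) = (256) - (1) = 255.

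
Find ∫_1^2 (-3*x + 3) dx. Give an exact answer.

By the power rule, an antiderivative is F(x) = -3*x**2/2 + 3*x.
Then F(2) - F(1) = (0) - (3/2) = -3/2.

-3/2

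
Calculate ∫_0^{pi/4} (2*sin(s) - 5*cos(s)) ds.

An antiderivative is F(s) = -5*sin(s) - 2*cos(s).
Then F(pi/4) - F(0) = (-7*sqrt(2)/2) - (-2) = 2 - 7*sqrt(2)/2.

2 - 7*sqrt(2)/2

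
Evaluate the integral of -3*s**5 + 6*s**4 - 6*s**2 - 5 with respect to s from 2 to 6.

-72196/5

By the power rule, an antiderivative is F(s) = -s**6/2 + 6*s**5/5 - 2*s**3 - 5*s.
Then F(6) - F(2) = (-72294/5) - (-98/5) = -72196/5.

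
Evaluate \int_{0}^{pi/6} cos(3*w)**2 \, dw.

pi/12

Use the identity cos^2(3*w) = (1 + cos(6*w))/2.
An antiderivative is F(w) = w/2 + sin(6*w)/12.
Then F(pi/6) - F(0) = (pi/12) - (0) = pi/12.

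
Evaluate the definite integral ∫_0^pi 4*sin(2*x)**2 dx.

2*pi

Use the identity sin^2(2*x) = (1 - cos(4*x))/2.
An antiderivative is F(x) = 2*x - sin(4*x)/2.
Then F(pi) - F(0) = (2*pi) - (0) = 2*pi.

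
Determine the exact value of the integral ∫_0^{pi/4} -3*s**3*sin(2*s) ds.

Integrate by parts 3 times (u = s^3, dv = -3*sin(2*s) ds).
An antiderivative is F(s) = 3*s**3*cos(2*s)/2 - 9*s**2*sin(2*s)/4 - 9*s*cos(2*s)/4 + 9*sin(2*s)/8.
Then F(pi/4) - F(0) = (9/8 - 9*pi**2/64) - (0) = 9/8 - 9*pi**2/64.

9/8 - 9*pi**2/64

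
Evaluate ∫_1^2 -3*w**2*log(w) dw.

7/3 - 8*log(2)

Integrate by parts once (u = ln w, dv = -3*w**2 dw).
An antiderivative is F(w) = -w**3*(3*log(w) - 1)/3.
Then F(2) - F(1) = (8/3 - 8*log(2)) - (1/3) = 7/3 - 8*log(2).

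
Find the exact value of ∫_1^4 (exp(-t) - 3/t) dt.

-6*log(2) - exp(-4) + exp(-1)

An antiderivative is F(t) = -3*log(t) - exp(-t).
Then F(4) - F(1) = (-6*log(2) - exp(-4)) - (-exp(-1)) = -6*log(2) - exp(-4) + exp(-1).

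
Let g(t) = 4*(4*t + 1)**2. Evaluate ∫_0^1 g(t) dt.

Let u = 4*t + 1, so du = 4 dt. When t = 0, u = 1; when t = 1, u = 5.
The integral becomes ∫ u**2 du from 1 to 5, with antiderivative u**3/3.
Back in t: F(t) = (4*t + 1)**3/3.
Then F(1) - F(0) = (125/3) - (1/3) = 124/3.

124/3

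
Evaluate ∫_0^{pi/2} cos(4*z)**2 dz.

Use the identity cos^2(4*z) = (1 + cos(8*z))/2.
An antiderivative is F(z) = z/2 + sin(8*z)/16.
Then F(pi/2) - F(0) = (pi/4) - (0) = pi/4.

pi/4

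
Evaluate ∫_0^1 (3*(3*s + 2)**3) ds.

Let u = 3*s + 2, so du = 3 ds. When s = 0, u = 2; when s = 1, u = 5.
The integral becomes ∫ u**3 du from 2 to 5, with antiderivative u**4/4.
Back in s: F(s) = (3*s + 2)**4/4.
Then F(1) - F(0) = (625/4) - (4) = 609/4.

609/4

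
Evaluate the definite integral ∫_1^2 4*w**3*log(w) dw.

-15/4 + 16*log(2)

Integrate by parts once (u = ln w, dv = 4*w**3 dw).
An antiderivative is F(w) = w**4*(4*log(w) - 1)/4.
Then F(2) - F(1) = (-4 + 16*log(2)) - (-1/4) = -15/4 + 16*log(2).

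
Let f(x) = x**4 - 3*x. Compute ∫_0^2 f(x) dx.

2/5

By the power rule, an antiderivative is F(x) = x**5/5 - 3*x**2/2.
Then F(2) - F(0) = (2/5) - (0) = 2/5.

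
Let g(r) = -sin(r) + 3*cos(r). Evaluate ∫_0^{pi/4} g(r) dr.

An antiderivative is F(r) = 3*sin(r) + cos(r).
Then F(pi/4) - F(0) = (2*sqrt(2)) - (1) = -1 + 2*sqrt(2).

-1 + 2*sqrt(2)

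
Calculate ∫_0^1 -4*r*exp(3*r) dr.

Integrate by parts once (u = r, dv = -4*exp(3*r) dr).
An antiderivative is F(r) = (-12*r + 4)*exp(3*r)/9.
Then F(1) - F(0) = (-8*exp(3)/9) - (4/9) = -8*exp(3)/9 - 4/9.

-8*exp(3)/9 - 4/9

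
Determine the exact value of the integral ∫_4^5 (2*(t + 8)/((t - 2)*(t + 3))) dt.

-10*log(2) + 2*log(7) + 4*log(3)

Factor the denominator: t**2 + t - 6 = (t + 3)(t - 2).
Partial fractions: 2*(t + 8)/((t - 2)*(t + 3)) = -2/(t + 3) + 4/(t - 2).
An antiderivative is F(t) = 4*log(t - 2) - 2*log(t + 3).
Then F(5) - F(4) = (log(81/64)) - (log(16/49)) = -10*log(2) + 2*log(7) + 4*log(3).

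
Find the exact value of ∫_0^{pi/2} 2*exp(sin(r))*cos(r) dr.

Let u = sin(r), so du = cos(r) dr. When r = 0, u = 0; when r = pi/2, u = 1.
The integral becomes 2·∫ exp(u) du from 0 to 1, with antiderivative 2*exp(u).
Back in r: F(r) = 2*exp(sin(r)).
Then F(pi/2) - F(0) = (2*E) - (2) = -2 + 2*E.

-2 + 2*E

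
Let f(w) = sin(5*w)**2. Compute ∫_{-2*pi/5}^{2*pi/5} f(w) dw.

2*pi/5

Use the identity sin^2(5*w) = (1 - cos(10*w))/2.
An antiderivative is F(w) = w/2 - sin(10*w)/20.
Then F(2*pi/5) - F(-2*pi/5) = (pi/5) - (-pi/5) = 2*pi/5.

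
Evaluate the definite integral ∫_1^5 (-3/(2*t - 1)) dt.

An antiderivative is F(t) = -3*log(2*t - 1)/2.
Then F(5) - F(1) = (-log(27)) - (0) = -log(27).

-log(27)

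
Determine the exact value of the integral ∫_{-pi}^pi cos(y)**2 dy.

Use the identity cos^2(y) = (1 + cos(2*y))/2.
An antiderivative is F(y) = y/2 + sin(2*y)/4.
Then F(pi) - F(-pi) = (pi/2) - (-pi/2) = pi.

pi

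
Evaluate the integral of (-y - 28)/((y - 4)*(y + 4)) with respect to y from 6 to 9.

-7*log(5) + log(2) + 3*log(13)

Factor the denominator: y**2 - 16 = (y + 4)(y - 4).
Partial fractions: (-y - 28)/((y - 4)*(y + 4)) = 3/(y + 4) - 4/(y - 4).
An antiderivative is F(y) = -4*log(y - 4) + 3*log(y + 4).
Then F(9) - F(6) = (-4*log(5) + 3*log(13)) - (-log(2) + 3*log(5)) = -7*log(5) + log(2) + 3*log(13).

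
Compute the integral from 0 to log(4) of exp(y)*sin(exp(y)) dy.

cos(1) - cos(4)

Let u = exp(y), so du = exp(y) dy. When y = 0, u = 1; when y = log(4), u = 4.
The integral becomes ∫ sin(u) du from 1 to 4, with antiderivative -cos(u).
Back in y: F(y) = -cos(exp(y)).
Then F(log(4)) - F(0) = (-cos(4)) - (-cos(1)) = cos(1) - cos(4).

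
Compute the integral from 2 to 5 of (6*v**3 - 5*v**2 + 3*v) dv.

750

By the power rule, an antiderivative is F(v) = 3*v**4/2 - 5*v**3/3 + 3*v**2/2.
Then F(5) - F(2) = (2300/3) - (50/3) = 750.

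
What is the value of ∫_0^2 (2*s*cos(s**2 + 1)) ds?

Let u = s**2 + 1, so du = 2*s ds. When s = 0, u = 1; when s = 2, u = 5.
The integral becomes ∫ cos(u) du from 1 to 5, with antiderivative sin(u).
Back in s: F(s) = sin(s**2 + 1).
Then F(2) - F(0) = (sin(5)) - (sin(1)) = sin(5) - sin(1).

sin(5) - sin(1)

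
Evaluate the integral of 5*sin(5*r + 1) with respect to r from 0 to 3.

Let u = 5*r + 1, so du = 5 dr. When r = 0, u = 1; when r = 3, u = 16.
The integral becomes ∫ sin(u) du from 1 to 16, with antiderivative -cos(u).
Back in r: F(r) = -cos(5*r + 1).
Then F(3) - F(0) = (-cos(16)) - (-cos(1)) = cos(1) - cos(16).

cos(1) - cos(16)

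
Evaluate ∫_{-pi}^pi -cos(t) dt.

An antiderivative is F(t) = -sin(t).
Then F(pi) - F(-pi) = (0) - (0) = 0.

0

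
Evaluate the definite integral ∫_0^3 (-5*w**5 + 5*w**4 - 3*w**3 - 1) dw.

By the power rule, an antiderivative is F(w) = -5*w**6/6 + w**5 - 3*w**4/4 - w.
Then F(3) - F(0) = (-1713/4) - (0) = -1713/4.

-1713/4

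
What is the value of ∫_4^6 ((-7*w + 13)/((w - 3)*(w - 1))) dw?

-3*log(5) - log(3)

Factor the denominator: w**2 - 4*w + 3 = (w - 1)(w - 3).
Partial fractions: (-7*w + 13)/((w - 3)*(w - 1)) = -3/(w - 1) - 4/(w - 3).
An antiderivative is F(w) = -4*log(w - 3) - 3*log(w - 1).
Then F(6) - F(4) = (-3*log(5) - 4*log(3)) - (-log(27)) = -3*log(5) - log(3).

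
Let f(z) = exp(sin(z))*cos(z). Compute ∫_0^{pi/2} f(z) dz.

Let u = sin(z), so du = cos(z) dz. When z = 0, u = 0; when z = pi/2, u = 1.
The integral becomes ∫ exp(u) du from 0 to 1, with antiderivative exp(u).
Back in z: F(z) = exp(sin(z)).
Then F(pi/2) - F(0) = (E) - (1) = -1 + E.

-1 + E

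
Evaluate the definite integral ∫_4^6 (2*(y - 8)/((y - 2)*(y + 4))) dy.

-10*log(2) + 4*log(5)

Factor the denominator: y**2 + 2*y - 8 = (y + 4)(y - 2).
Partial fractions: 2*(y - 8)/((y - 2)*(y + 4)) = 4/(y + 4) - 2/(y - 2).
An antiderivative is F(y) = -2*log(y - 2) + 4*log(y + 4).
Then F(6) - F(4) = (4*log(5)) - (10*log(2)) = -10*log(2) + 4*log(5).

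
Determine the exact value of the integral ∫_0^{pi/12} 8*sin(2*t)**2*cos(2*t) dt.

Let u = sin(2*t), so du = 2*cos(2*t) dt. When t = 0, u = 0; when t = pi/12, u = 1/2.
The integral becomes 4·∫ u**2 du from 0 to 1/2, with antiderivative 4*u**3/3.
Back in t: F(t) = 4*sin(2*t)**3/3.
Then F(pi/12) - F(0) = (1/6) - (0) = 1/6.

1/6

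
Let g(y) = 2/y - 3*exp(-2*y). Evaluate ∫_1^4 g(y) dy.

-3*exp(-2)/2 + 3*exp(-8)/2 + 4*log(2)

An antiderivative is F(y) = 2*log(y) + 3*exp(-2*y)/2.
Then F(4) - F(1) = (3*exp(-8)/2 + 4*log(2)) - (3*exp(-2)/2) = -3*exp(-2)/2 + 3*exp(-8)/2 + 4*log(2).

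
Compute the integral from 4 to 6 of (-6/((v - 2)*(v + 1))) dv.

Factor the denominator: v**2 - v - 2 = (v + 1)(v - 2).
Partial fractions: -6/((v - 2)*(v + 1)) = 2/(v + 1) - 2/(v - 2).
An antiderivative is F(v) = -2*log(v - 2) + 2*log(v + 1).
Then F(6) - F(4) = (log(49/16)) - (log(25/4)) = log(49/100).

log(49/100)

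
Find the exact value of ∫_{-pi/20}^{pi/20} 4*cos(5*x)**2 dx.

Use the identity cos^2(5*x) = (1 + cos(10*x))/2.
An antiderivative is F(x) = 2*x + sin(10*x)/5.
Then F(pi/20) - F(-pi/20) = (1/5 + pi/10) - (-pi/10 - 1/5) = 2/5 + pi/5.

2/5 + pi/5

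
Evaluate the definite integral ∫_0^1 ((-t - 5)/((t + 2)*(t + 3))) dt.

-5*log(3) + 7*log(2)

Factor the denominator: t**2 + 5*t + 6 = (t + 3)(t + 2).
Partial fractions: (-t - 5)/((t + 2)*(t + 3)) = 2/(t + 3) - 3/(t + 2).
An antiderivative is F(t) = -3*log(t + 2) + 2*log(t + 3).
Then F(1) - F(0) = (log(16/27)) - (log(9/8)) = -5*log(3) + 7*log(2).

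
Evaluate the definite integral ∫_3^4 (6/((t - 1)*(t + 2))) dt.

Factor the denominator: t**2 + t - 2 = (t + 2)(t - 1).
Partial fractions: 6/((t - 1)*(t + 2)) = -2/(t + 2) + 2/(t - 1).
An antiderivative is F(t) = 2*log(t - 1) - 2*log(t + 2).
Then F(4) - F(3) = (-log(4)) - (log(4/25)) = log(25/16).

log(25/16)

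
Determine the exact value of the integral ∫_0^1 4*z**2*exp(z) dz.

-8 + 4*E

Integrate by parts twice (u = z^2, dv = 4*exp(z) dz).
An antiderivative is F(z) = (4*z**2 - 8*z + 8)*exp(z).
Then F(1) - F(0) = (4*E) - (8) = -8 + 4*E.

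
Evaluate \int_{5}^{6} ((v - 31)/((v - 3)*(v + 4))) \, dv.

-14*log(3) + 9*log(2) + 5*log(5)

Factor the denominator: v**2 + v - 12 = (v + 4)(v - 3).
Partial fractions: (v - 31)/((v - 3)*(v + 4)) = 5/(v + 4) - 4/(v - 3).
An antiderivative is F(v) = -4*log(v - 3) + 5*log(v + 4).
Then F(6) - F(5) = (-4*log(3) + 5*log(2) + 5*log(5)) - (-4*log(2) + 10*log(3)) = -14*log(3) + 9*log(2) + 5*log(5).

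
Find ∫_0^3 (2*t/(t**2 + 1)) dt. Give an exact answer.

Let u = t**2 + 1, so du = 2*t dt. When t = 0, u = 1; when t = 3, u = 10.
The integral becomes ∫ 1/u du from 1 to 10, with antiderivative log(u).
Back in t: F(t) = log(t**2 + 1).
Then F(3) - F(0) = (log(10)) - (0) = log(10).

log(10)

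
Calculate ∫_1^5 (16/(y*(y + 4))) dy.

Factor the denominator: y**2 + 4*y = (y + 4)y.
Partial fractions: 16/(y*(y + 4)) = -4/(y + 4) + 4/y.
An antiderivative is F(y) = 4*log(y) - 4*log(y + 4).
Then F(5) - F(1) = (-8*log(3) + 4*log(5)) - (-4*log(5)) = -8*log(3) + 8*log(5).

-8*log(3) + 8*log(5)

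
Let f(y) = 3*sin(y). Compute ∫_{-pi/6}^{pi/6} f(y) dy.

0

An antiderivative is F(y) = -3*cos(y).
Then F(pi/6) - F(-pi/6) = (-3*sqrt(3)/2) - (-3*sqrt(3)/2) = 0.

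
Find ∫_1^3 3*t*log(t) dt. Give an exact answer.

Integrate by parts once (u = ln t, dv = 3*t dt).
An antiderivative is F(t) = 3*t**2*(2*log(t) - 1)/4.
Then F(3) - F(1) = (-27/4 + 27*log(3)/2) - (-3/4) = -6 + 27*log(3)/2.

-6 + 27*log(3)/2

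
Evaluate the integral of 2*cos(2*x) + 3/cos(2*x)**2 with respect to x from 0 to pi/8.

An antiderivative is F(x) = sin(2*x) + 3*tan(2*x)/2.
Then F(pi/8) - F(0) = (sqrt(2)/2 + 3/2) - (0) = sqrt(2)/2 + 3/2.

sqrt(2)/2 + 3/2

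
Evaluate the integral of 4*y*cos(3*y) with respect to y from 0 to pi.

Integrate by parts once (u = y, dv = 4*cos(3*y) dy).
An antiderivative is F(y) = 4*y*sin(3*y)/3 + 4*cos(3*y)/9.
Then F(pi) - F(0) = (-4/9) - (4/9) = -8/9.

-8/9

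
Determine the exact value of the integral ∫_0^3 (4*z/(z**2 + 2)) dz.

Let u = z**2 + 2, so du = 2*z dz. When z = 0, u = 2; when z = 3, u = 11.
The integral becomes 2·∫ 1/u du from 2 to 11, with antiderivative 2*log(u).
Back in z: F(z) = 2*log(z**2 + 2).
Then F(3) - F(0) = (2*log(11)) - (log(4)) = -2*log(2) + 2*log(11).

-2*log(2) + 2*log(11)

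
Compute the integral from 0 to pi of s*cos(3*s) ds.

-2/9

Integrate by parts once (u = s, dv = cos(3*s) ds).
An antiderivative is F(s) = s*sin(3*s)/3 + cos(3*s)/9.
Then F(pi) - F(0) = (-1/9) - (1/9) = -2/9.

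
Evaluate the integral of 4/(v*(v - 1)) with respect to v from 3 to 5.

Factor the denominator: v**2 - v = v(v - 1).
Partial fractions: 4/(v*(v - 1)) = -4/v + 4/(v - 1).
An antiderivative is F(v) = -4*log(v) + 4*log(v - 1).
Then F(5) - F(3) = (-4*log(5) + 8*log(2)) - (log(16/81)) = -4*log(5) + 4*log(2) + 4*log(3).

-4*log(5) + 4*log(2) + 4*log(3)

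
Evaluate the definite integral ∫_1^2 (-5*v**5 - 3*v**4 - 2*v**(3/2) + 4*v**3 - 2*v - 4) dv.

By the power rule, an antiderivative is F(v) = -5*v**6/6 - 4*v**(5/2)/5 - 3*v**5/5 + v**4 - v**2 - 4*v.
Then F(2) - F(1) = (-1028/15 - 16*sqrt(2)/5) - (-187/30) = -623/10 - 16*sqrt(2)/5.

-623/10 - 16*sqrt(2)/5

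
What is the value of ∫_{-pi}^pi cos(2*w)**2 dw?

pi

Use the identity cos^2(2*w) = (1 + cos(4*w))/2.
An antiderivative is F(w) = w/2 + sin(4*w)/8.
Then F(pi) - F(-pi) = (pi/2) - (-pi/2) = pi.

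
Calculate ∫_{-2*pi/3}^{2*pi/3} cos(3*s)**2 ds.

Use the identity cos^2(3*s) = (1 + cos(6*s))/2.
An antiderivative is F(s) = s/2 + sin(6*s)/12.
Then F(2*pi/3) - F(-2*pi/3) = (pi/3) - (-pi/3) = 2*pi/3.

2*pi/3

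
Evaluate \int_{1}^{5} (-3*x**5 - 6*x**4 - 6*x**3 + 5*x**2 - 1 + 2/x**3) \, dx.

By the power rule, an antiderivative is F(x) = -x**6/2 - 6*x**5/5 - 3*x**4/2 + 5*x**3/3 - x - 1/x**2.
Then F(5) - F(1) = (-922253/75) - (-53/15) = -921988/75.

-921988/75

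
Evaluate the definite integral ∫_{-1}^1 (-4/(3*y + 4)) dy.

-4*log(7)/3

An antiderivative is F(y) = -4*log(3*y + 4)/3.
Then F(1) - F(-1) = (-4*log(7)/3) - (0) = -4*log(7)/3.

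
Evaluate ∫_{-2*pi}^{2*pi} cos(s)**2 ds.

2*pi

Use the identity cos^2(s) = (1 + cos(2*s))/2.
An antiderivative is F(s) = s/2 + sin(2*s)/4.
Then F(2*pi) - F(-2*pi) = (pi) - (-pi) = 2*pi.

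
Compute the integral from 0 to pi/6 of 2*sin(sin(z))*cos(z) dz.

2 - 2*cos(1/2)

Let u = sin(z), so du = cos(z) dz. When z = 0, u = 0; when z = pi/6, u = 1/2.
The integral becomes 2·∫ sin(u) du from 0 to 1/2, with antiderivative -2*cos(u).
Back in z: F(z) = -2*cos(sin(z)).
Then F(pi/6) - F(0) = (-2*cos(1/2)) - (-2) = 2 - 2*cos(1/2).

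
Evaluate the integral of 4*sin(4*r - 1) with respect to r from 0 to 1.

cos(1) - cos(3)

Let u = 4*r - 1, so du = 4 dr. When r = 0, u = -1; when r = 1, u = 3.
The integral becomes ∫ sin(u) du from -1 to 3, with antiderivative -cos(u).
Back in r: F(r) = -cos(4*r - 1).
Then F(1) - F(0) = (-cos(3)) - (-cos(1)) = cos(1) - cos(3).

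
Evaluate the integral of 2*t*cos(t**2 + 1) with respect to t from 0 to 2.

Let u = t**2 + 1, so du = 2*t dt. When t = 0, u = 1; when t = 2, u = 5.
The integral becomes ∫ cos(u) du from 1 to 5, with antiderivative sin(u).
Back in t: F(t) = sin(t**2 + 1).
Then F(2) - F(0) = (sin(5)) - (sin(1)) = sin(5) - sin(1).

sin(5) - sin(1)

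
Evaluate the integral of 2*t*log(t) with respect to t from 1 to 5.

Integrate by parts once (u = ln t, dv = 2*t dt).
An antiderivative is F(t) = t**2*(2*log(t) - 1)/2.
Then F(5) - F(1) = (-25/2 + 25*log(5)) - (-1/2) = -12 + 25*log(5).

-12 + 25*log(5)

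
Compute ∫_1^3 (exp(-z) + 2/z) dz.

-exp(-3) + exp(-1) + 2*log(3)

An antiderivative is F(z) = 2*log(z) - exp(-z).
Then F(3) - F(1) = (-exp(-3) + 2*log(3)) - (-exp(-1)) = -exp(-3) + exp(-1) + 2*log(3).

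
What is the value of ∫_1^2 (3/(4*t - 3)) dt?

3*log(5)/4

An antiderivative is F(t) = 3*log(4*t - 3)/4.
Then F(2) - F(1) = (3*log(5)/4) - (0) = 3*log(5)/4.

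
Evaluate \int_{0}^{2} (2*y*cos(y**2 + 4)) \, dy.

Let u = y**2 + 4, so du = 2*y dy. When y = 0, u = 4; when y = 2, u = 8.
The integral becomes ∫ cos(u) du from 4 to 8, with antiderivative sin(u).
Back in y: F(y) = sin(y**2 + 4).
Then F(2) - F(0) = (sin(8)) - (sin(4)) = -sin(4) + sin(8).

-sin(4) + sin(8)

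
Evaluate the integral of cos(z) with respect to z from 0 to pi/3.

An antiderivative is F(z) = sin(z).
Then F(pi/3) - F(0) = (sqrt(3)/2) - (0) = sqrt(3)/2.

sqrt(3)/2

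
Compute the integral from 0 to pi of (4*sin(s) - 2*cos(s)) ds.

An antiderivative is F(s) = -2*sin(s) - 4*cos(s).
Then F(pi) - F(0) = (4) - (-4) = 8.

8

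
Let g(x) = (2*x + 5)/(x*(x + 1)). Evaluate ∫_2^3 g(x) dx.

-11*log(2) + 8*log(3)

Factor the denominator: x**2 + x = (x + 1)x.
Partial fractions: (2*x + 5)/(x*(x + 1)) = -3/(x + 1) + 5/x.
An antiderivative is F(x) = 5*log(x) - 3*log(x + 1).
Then F(3) - F(2) = (-6*log(2) + 5*log(3)) - (log(32/27)) = -11*log(2) + 8*log(3).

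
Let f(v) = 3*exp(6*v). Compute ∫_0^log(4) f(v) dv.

4095/2

Let u = exp(v), so du = exp(v) dv. When v = 0, u = 1; when v = log(4), u = 4.
The integral becomes 3·∫ u**5 du from 1 to 4, with antiderivative u**6/2.
Back in v: F(v) = exp(6*v)/2.
Then F(log(4)) - F(0) = (2048) - (1/2) = 4095/2.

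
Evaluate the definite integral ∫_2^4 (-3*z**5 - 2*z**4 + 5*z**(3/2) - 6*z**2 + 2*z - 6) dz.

-12304/5 - 8*sqrt(2)

By the power rule, an antiderivative is F(z) = -z**6/2 + 2*z**(5/2) - 2*z**5/5 - 2*z**3 + z**2 - 6*z.
Then F(4) - F(2) = (-12648/5) - (-344/5 + 8*sqrt(2)) = -12304/5 - 8*sqrt(2).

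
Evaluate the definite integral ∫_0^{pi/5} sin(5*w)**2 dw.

pi/10

Use the identity sin^2(5*w) = (1 - cos(10*w))/2.
An antiderivative is F(w) = w/2 - sin(10*w)/20.
Then F(pi/5) - F(0) = (pi/10) - (0) = pi/10.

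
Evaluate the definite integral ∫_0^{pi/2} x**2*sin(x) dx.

-2 + pi

Integrate by parts twice (u = x^2, dv = sin(x) dx).
An antiderivative is F(x) = -x**2*cos(x) + 2*x*sin(x) + 2*cos(x).
Then F(pi/2) - F(0) = (pi) - (2) = -2 + pi.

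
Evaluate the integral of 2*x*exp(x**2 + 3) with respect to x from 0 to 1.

-exp(3) + exp(4)

Let u = x**2 + 3, so du = 2*x dx. When x = 0, u = 3; when x = 1, u = 4.
The integral becomes ∫ exp(u) du from 3 to 4, with antiderivative exp(u).
Back in x: F(x) = exp(x**2 + 3).
Then F(1) - F(0) = (exp(4)) - (exp(3)) = -exp(3) + exp(4).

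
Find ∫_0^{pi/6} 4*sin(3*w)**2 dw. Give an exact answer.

Use the identity sin^2(3*w) = (1 - cos(6*w))/2.
An antiderivative is F(w) = 2*w - sin(6*w)/3.
Then F(pi/6) - F(0) = (pi/3) - (0) = pi/3.

pi/3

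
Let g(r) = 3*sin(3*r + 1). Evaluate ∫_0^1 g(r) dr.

cos(1) - cos(4)

Let u = 3*r + 1, so du = 3 dr. When r = 0, u = 1; when r = 1, u = 4.
The integral becomes ∫ sin(u) du from 1 to 4, with antiderivative -cos(u).
Back in r: F(r) = -cos(3*r + 1).
Then F(1) - F(0) = (-cos(4)) - (-cos(1)) = cos(1) - cos(4).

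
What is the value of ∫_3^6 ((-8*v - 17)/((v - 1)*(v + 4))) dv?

-8*log(5) + 2*log(2) + 3*log(7)

Factor the denominator: v**2 + 3*v - 4 = (v + 4)(v - 1).
Partial fractions: (-8*v - 17)/((v - 1)*(v + 4)) = -3/(v + 4) - 5/(v - 1).
An antiderivative is F(v) = -5*log(v - 1) - 3*log(v + 4).
Then F(6) - F(3) = (-8*log(5) - 3*log(2)) - (-3*log(7) - 5*log(2)) = -8*log(5) + 2*log(2) + 3*log(7).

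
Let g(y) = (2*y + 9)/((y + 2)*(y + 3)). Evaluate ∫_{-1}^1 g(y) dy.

Factor the denominator: y**2 + 5*y + 6 = (y + 3)(y + 2).
Partial fractions: (2*y + 9)/((y + 2)*(y + 3)) = -3/(y + 3) + 5/(y + 2).
An antiderivative is F(y) = 5*log(y + 2) - 3*log(y + 3).
Then F(1) - F(-1) = (-6*log(2) + 5*log(3)) - (-log(8)) = -3*log(2) + 5*log(3).

-3*log(2) + 5*log(3)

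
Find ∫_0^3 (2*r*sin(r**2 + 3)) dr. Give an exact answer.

cos(3) - cos(12)

Let u = r**2 + 3, so du = 2*r dr. When r = 0, u = 3; when r = 3, u = 12.
The integral becomes ∫ sin(u) du from 3 to 12, with antiderivative -cos(u).
Back in r: F(r) = -cos(r**2 + 3).
Then F(3) - F(0) = (-cos(12)) - (-cos(3)) = cos(3) - cos(12).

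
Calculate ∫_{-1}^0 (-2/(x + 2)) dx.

-log(4)

An antiderivative is F(x) = -2*log(x + 2).
Then F(0) - F(-1) = (-log(4)) - (0) = -log(4).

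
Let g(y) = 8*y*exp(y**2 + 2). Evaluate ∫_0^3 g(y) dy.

-4*(1 - exp(9))*exp(2)

Let u = y**2 + 2, so du = 2*y dy. When y = 0, u = 2; when y = 3, u = 11.
The integral becomes 4·∫ exp(u) du from 2 to 11, with antiderivative 4*exp(u).
Back in y: F(y) = 4*exp(y**2 + 2).
Then F(3) - F(0) = (4*exp(11)) - (4*exp(2)) = -4*(1 - exp(9))*exp(2).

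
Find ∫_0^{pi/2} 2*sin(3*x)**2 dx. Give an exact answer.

Use the identity sin^2(3*x) = (1 - cos(6*x))/2.
An antiderivative is F(x) = x - sin(6*x)/6.
Then F(pi/2) - F(0) = (pi/2) - (0) = pi/2.

pi/2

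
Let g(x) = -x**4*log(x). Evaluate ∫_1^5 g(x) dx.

3124/25 - 625*log(5)

Integrate by parts once (u = ln x, dv = -x**4 dx).
An antiderivative is F(x) = -x**5*(5*log(x) - 1)/25.
Then F(5) - F(1) = (125 - 625*log(5)) - (1/25) = 3124/25 - 625*log(5).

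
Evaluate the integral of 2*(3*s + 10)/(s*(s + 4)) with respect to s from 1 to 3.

Factor the denominator: s**2 + 4*s = (s + 4)s.
Partial fractions: 2*(3*s + 10)/(s*(s + 4)) = 1/(s + 4) + 5/s.
An antiderivative is F(s) = 5*log(s) + log(s + 4).
Then F(3) - F(1) = (log(7) + 5*log(3)) - (log(5)) = -log(5) + log(7) + 5*log(3).

-log(5) + log(7) + 5*log(3)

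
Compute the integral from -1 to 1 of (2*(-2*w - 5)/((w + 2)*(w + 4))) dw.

Factor the denominator: w**2 + 6*w + 8 = (w + 4)(w + 2).
Partial fractions: 2*(-2*w - 5)/((w + 2)*(w + 4)) = -3/(w + 4) - 1/(w + 2).
An antiderivative is F(w) = -log(w + 2) - 3*log(w + 4).
Then F(1) - F(-1) = (-3*log(5) - log(3)) - (-log(27)) = -3*log(5) + 2*log(3).

-3*log(5) + 2*log(3)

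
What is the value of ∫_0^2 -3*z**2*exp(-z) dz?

-6 + 30*exp(-2)

Integrate by parts twice (u = z^2, dv = -3*exp(-z) dz).
An antiderivative is F(z) = (3*z**2 + 6*z + 6)*exp(-z).
Then F(2) - F(0) = (30*exp(-2)) - (6) = -6 + 30*exp(-2).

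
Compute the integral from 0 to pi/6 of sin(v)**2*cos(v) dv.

Let u = sin(v), so du = cos(v) dv. When v = 0, u = 0; when v = pi/6, u = 1/2.
The integral becomes ∫ u**2 du from 0 to 1/2, with antiderivative u**3/3.
Back in v: F(v) = sin(v)**3/3.
Then F(pi/6) - F(0) = (1/24) - (0) = 1/24.

1/24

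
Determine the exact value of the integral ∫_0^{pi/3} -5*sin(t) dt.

-5/2

An antiderivative is F(t) = 5*cos(t).
Then F(pi/3) - F(0) = (5/2) - (5) = -5/2.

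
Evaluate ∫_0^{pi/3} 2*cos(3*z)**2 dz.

pi/3

Use the identity cos^2(3*z) = (1 + cos(6*z))/2.
An antiderivative is F(z) = z + sin(6*z)/6.
Then F(pi/3) - F(0) = (pi/3) - (0) = pi/3.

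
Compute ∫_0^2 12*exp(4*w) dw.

Let u = 4*w, so du = 4 dw. When w = 0, u = 0; when w = 2, u = 8.
The integral becomes 3·∫ exp(u) du from 0 to 8, with antiderivative 3*exp(u).
Back in w: F(w) = 3*exp(4*w).
Then F(2) - F(0) = (3*exp(8)) - (3) = -3 + 3*exp(8).

-3 + 3*exp(8)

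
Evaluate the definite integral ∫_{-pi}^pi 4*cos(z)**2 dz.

4*pi

Use the identity cos^2(z) = (1 + cos(2*z))/2.
An antiderivative is F(z) = 2*z + sin(2*z).
Then F(pi) - F(-pi) = (2*pi) - (-2*pi) = 4*pi.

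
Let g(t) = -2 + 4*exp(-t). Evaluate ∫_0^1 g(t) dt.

2 - 4*exp(-1)

An antiderivative is F(t) = -2*t - 4*exp(-t).
Then F(1) - F(0) = (-2 - 4*exp(-1)) - (-4) = 2 - 4*exp(-1).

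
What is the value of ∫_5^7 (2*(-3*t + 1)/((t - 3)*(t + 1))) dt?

-8*log(2) + 2*log(3)

Factor the denominator: t**2 - 2*t - 3 = (t + 1)(t - 3).
Partial fractions: 2*(-3*t + 1)/((t - 3)*(t + 1)) = -2/(t + 1) - 4/(t - 3).
An antiderivative is F(t) = -4*log(t - 3) - 2*log(t + 1).
Then F(7) - F(5) = (-14*log(2)) - (-6*log(2) - 2*log(3)) = -8*log(2) + 2*log(3).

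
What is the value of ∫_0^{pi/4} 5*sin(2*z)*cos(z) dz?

10/3 - 5*sqrt(2)/6

Use the identity sin(2*z)cos(z) = [sin(3*z) + sin(z)]/2.
An antiderivative is F(z) = -5*cos(z)/2 - 5*cos(3*z)/6.
Then F(pi/4) - F(0) = (-5*sqrt(2)/6) - (-10/3) = 10/3 - 5*sqrt(2)/6.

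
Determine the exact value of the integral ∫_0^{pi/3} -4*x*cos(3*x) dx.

8/9

Integrate by parts once (u = x, dv = -4*cos(3*x) dx).
An antiderivative is F(x) = -4*x*sin(3*x)/3 - 4*cos(3*x)/9.
Then F(pi/3) - F(0) = (4/9) - (-4/9) = 8/9.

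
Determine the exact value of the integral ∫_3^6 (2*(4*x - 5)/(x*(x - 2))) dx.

Factor the denominator: x**2 - 2*x = x(x - 2).
Partial fractions: 2*(4*x - 5)/(x*(x - 2)) = 5/x + 3/(x - 2).
An antiderivative is F(x) = 5*log(x) + 3*log(x - 2).
Then F(6) - F(3) = (5*log(3) + 11*log(2)) - (5*log(3)) = 11*log(2).

11*log(2)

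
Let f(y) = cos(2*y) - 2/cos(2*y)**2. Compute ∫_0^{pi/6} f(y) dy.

An antiderivative is F(y) = sin(2*y)/2 - tan(2*y).
Then F(pi/6) - F(0) = (-3*sqrt(3)/4) - (0) = -3*sqrt(3)/4.

-3*sqrt(3)/4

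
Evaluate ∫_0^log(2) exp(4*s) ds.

Let u = exp(s), so du = exp(s) ds. When s = 0, u = 1; when s = log(2), u = 2.
The integral becomes ∫ u**3 du from 1 to 2, with antiderivative u**4/4.
Back in s: F(s) = exp(4*s)/4.
Then F(log(2)) - F(0) = (4) - (1/4) = 15/4.

15/4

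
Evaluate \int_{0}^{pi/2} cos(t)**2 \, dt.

Use the identity cos^2(t) = (1 + cos(2*t))/2.
An antiderivative is F(t) = t/2 + sin(2*t)/4.
Then F(pi/2) - F(0) = (pi/4) - (0) = pi/4.

pi/4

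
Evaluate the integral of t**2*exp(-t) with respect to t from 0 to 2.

Integrate by parts twice (u = t^2, dv = exp(-t) dt).
An antiderivative is F(t) = (-t**2 - 2*t - 2)*exp(-t).
Then F(2) - F(0) = (-10*exp(-2)) - (-2) = 2 - 10*exp(-2).

2 - 10*exp(-2)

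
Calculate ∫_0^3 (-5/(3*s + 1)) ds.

-5*log(10)/3

An antiderivative is F(s) = -5*log(3*s + 1)/3.
Then F(3) - F(0) = (-5*log(10)/3) - (0) = -5*log(10)/3.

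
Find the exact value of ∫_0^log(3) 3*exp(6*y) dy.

Let u = exp(y), so du = exp(y) dy. When y = 0, u = 1; when y = log(3), u = 3.
The integral becomes 3·∫ u**5 du from 1 to 3, with antiderivative u**6/2.
Back in y: F(y) = exp(6*y)/2.
Then F(log(3)) - F(0) = (729/2) - (1/2) = 364.

364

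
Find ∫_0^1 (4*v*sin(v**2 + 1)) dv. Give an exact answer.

-2*cos(2) + 2*cos(1)

Let u = v**2 + 1, so du = 2*v dv. When v = 0, u = 1; when v = 1, u = 2.
The integral becomes 2·∫ sin(u) du from 1 to 2, with antiderivative -2*cos(u).
Back in v: F(v) = -2*cos(v**2 + 1).
Then F(1) - F(0) = (-2*cos(2)) - (-2*cos(1)) = -2*cos(2) + 2*cos(1).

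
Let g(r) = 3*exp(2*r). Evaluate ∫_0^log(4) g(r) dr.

An antiderivative is F(r) = 3*exp(2*r)/2.
Then F(log(4)) - F(0) = (24) - (3/2) = 45/2.

45/2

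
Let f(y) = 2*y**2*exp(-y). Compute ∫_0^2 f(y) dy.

Integrate by parts twice (u = y^2, dv = 2*exp(-y) dy).
An antiderivative is F(y) = (-2*y**2 - 4*y - 4)*exp(-y).
Then F(2) - F(0) = (-20*exp(-2)) - (-4) = 4 - 20*exp(-2).

4 - 20*exp(-2)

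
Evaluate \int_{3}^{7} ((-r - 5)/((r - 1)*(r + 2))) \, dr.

Factor the denominator: r**2 + r - 2 = (r + 2)(r - 1).
Partial fractions: (-r - 5)/((r - 1)*(r + 2)) = 1/(r + 2) - 2/(r - 1).
An antiderivative is F(r) = -2*log(r - 1) + log(r + 2).
Then F(7) - F(3) = (-log(4)) - (log(5/4)) = -log(5).

-log(5)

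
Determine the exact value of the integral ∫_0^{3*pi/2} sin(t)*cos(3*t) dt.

-1/2

Use the identity sin(t)cos(3*t) = [sin(4*t) + sin(-2*t)]/2.
An antiderivative is F(t) = cos(2*t)/4 - cos(4*t)/8.
Then F(3*pi/2) - F(0) = (-3/8) - (1/8) = -1/2.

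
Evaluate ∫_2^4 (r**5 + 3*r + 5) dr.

By the power rule, an antiderivative is F(r) = r**6/6 + 3*r**2/2 + 5*r.
Then F(4) - F(2) = (2180/3) - (80/3) = 700.

700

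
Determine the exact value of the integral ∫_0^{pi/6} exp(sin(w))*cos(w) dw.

-1 + exp(1/2)

Let u = sin(w), so du = cos(w) dw. When w = 0, u = 0; when w = pi/6, u = 1/2.
The integral becomes ∫ exp(u) du from 0 to 1/2, with antiderivative exp(u).
Back in w: F(w) = exp(sin(w)).
Then F(pi/6) - F(0) = (exp(1/2)) - (1) = -1 + exp(1/2).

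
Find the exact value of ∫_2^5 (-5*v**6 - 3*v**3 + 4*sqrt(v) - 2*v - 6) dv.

By the power rule, an antiderivative is F(v) = -5*v**7/7 - 3*v**4/4 + 8*v**(3/2)/3 - v**2 - 6*v.
Then F(5) - F(2) = (-1577165/28 + 40*sqrt(5)/3) - (-836/7 + 16*sqrt(2)/3) = -1573821/28 - 16*sqrt(2)/3 + 40*sqrt(5)/3.

-1573821/28 - 16*sqrt(2)/3 + 40*sqrt(5)/3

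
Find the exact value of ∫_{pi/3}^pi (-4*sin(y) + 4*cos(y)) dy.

-6 - 2*sqrt(3)

An antiderivative is F(y) = 4*sin(y) + 4*cos(y).
Then F(pi) - F(pi/3) = (-4) - (2 + 2*sqrt(3)) = -6 - 2*sqrt(3).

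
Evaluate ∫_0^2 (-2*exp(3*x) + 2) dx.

An antiderivative is F(x) = -2*exp(3*x)/3 + 2*x.
Then F(2) - F(0) = (4 - 2*exp(6)/3) - (-2/3) = 14/3 - 2*exp(6)/3.

14/3 - 2*exp(6)/3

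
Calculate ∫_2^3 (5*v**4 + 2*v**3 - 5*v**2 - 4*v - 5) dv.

1181/6

By the power rule, an antiderivative is F(v) = v**5 + v**4/2 - 5*v**3/3 - 2*v**2 - 5*v.
Then F(3) - F(2) = (411/2) - (26/3) = 1181/6.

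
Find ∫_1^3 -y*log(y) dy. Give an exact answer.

2 - 9*log(3)/2

Integrate by parts once (u = ln y, dv = -y dy).
An antiderivative is F(y) = -y**2*(2*log(y) - 1)/4.
Then F(3) - F(1) = (9/4 - 9*log(3)/2) - (1/4) = 2 - 9*log(3)/2.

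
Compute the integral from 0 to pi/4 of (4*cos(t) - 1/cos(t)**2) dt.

-1 + 2*sqrt(2)

An antiderivative is F(t) = 4*sin(t) - tan(t).
Then F(pi/4) - F(0) = (-1 + 2*sqrt(2)) - (0) = -1 + 2*sqrt(2).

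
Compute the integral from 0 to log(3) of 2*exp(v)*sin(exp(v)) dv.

2*cos(1) - 2*cos(3)

Let u = exp(v), so du = exp(v) dv. When v = 0, u = 1; when v = log(3), u = 3.
The integral becomes 2·∫ sin(u) du from 1 to 3, with antiderivative -2*cos(u).
Back in v: F(v) = -2*cos(exp(v)).
Then F(log(3)) - F(0) = (-2*cos(3)) - (-2*cos(1)) = 2*cos(1) - 2*cos(3).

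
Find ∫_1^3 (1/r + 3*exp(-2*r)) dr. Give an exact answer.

-3*exp(-6)/2 + 3*exp(-2)/2 + log(3)

An antiderivative is F(r) = log(r) - 3*exp(-2*r)/2.
Then F(3) - F(1) = (-3*exp(-6)/2 + log(3)) - (-3*exp(-2)/2) = -3*exp(-6)/2 + 3*exp(-2)/2 + log(3).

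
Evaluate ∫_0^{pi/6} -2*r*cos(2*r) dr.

-sqrt(3)*pi/12 + 1/4

Integrate by parts once (u = r, dv = -2*cos(2*r) dr).
An antiderivative is F(r) = -r*sin(2*r) - cos(2*r)/2.
Then F(pi/6) - F(0) = (-sqrt(3)*pi/12 - 1/4) - (-1/2) = -sqrt(3)*pi/12 + 1/4.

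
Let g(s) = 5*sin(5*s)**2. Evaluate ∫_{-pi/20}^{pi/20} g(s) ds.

Use the identity sin^2(5*s) = (1 - cos(10*s))/2.
An antiderivative is F(s) = 5*s/2 - sin(10*s)/4.
Then F(pi/20) - F(-pi/20) = (-1/4 + pi/8) - (1/4 - pi/8) = -1/2 + pi/4.

-1/2 + pi/4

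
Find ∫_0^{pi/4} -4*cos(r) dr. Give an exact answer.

An antiderivative is F(r) = -4*sin(r).
Then F(pi/4) - F(0) = (-2*sqrt(2)) - (0) = -2*sqrt(2).

-2*sqrt(2)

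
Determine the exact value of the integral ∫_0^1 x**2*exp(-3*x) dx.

2/27 - 17*exp(-3)/27

Integrate by parts twice (u = x^2, dv = exp(-3*x) dx).
An antiderivative is F(x) = (-9*x**2 - 6*x - 2)*exp(-3*x)/27.
Then F(1) - F(0) = (-17*exp(-3)/27) - (-2/27) = 2/27 - 17*exp(-3)/27.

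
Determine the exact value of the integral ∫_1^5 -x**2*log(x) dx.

124/9 - 125*log(5)/3

Integrate by parts once (u = ln x, dv = -x**2 dx).
An antiderivative is F(x) = -x**3*(3*log(x) - 1)/9.
Then F(5) - F(1) = (125/9 - 125*log(5)/3) - (1/9) = 124/9 - 125*log(5)/3.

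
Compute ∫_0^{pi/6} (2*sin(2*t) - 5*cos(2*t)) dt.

1/2 - 5*sqrt(3)/4

An antiderivative is F(t) = -5*sin(2*t)/2 - cos(2*t).
Then F(pi/6) - F(0) = (-5*sqrt(3)/4 - 1/2) - (-1) = 1/2 - 5*sqrt(3)/4.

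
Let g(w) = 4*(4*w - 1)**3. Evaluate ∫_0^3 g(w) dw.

3660

Let u = 4*w - 1, so du = 4 dw. When w = 0, u = -1; when w = 3, u = 11.
The integral becomes ∫ u**3 du from -1 to 11, with antiderivative u**4/4.
Back in w: F(w) = (4*w - 1)**4/4.
Then F(3) - F(0) = (14641/4) - (1/4) = 3660.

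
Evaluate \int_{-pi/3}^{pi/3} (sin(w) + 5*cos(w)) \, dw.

An antiderivative is F(w) = 5*sin(w) - cos(w).
Then F(pi/3) - F(-pi/3) = (-1/2 + 5*sqrt(3)/2) - (-5*sqrt(3)/2 - 1/2) = 5*sqrt(3).

5*sqrt(3)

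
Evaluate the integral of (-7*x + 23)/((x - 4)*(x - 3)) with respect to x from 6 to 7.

log(2/27)

Factor the denominator: x**2 - 7*x + 12 = (x - 3)(x - 4).
Partial fractions: (-7*x + 23)/((x - 4)*(x - 3)) = -2/(x - 3) - 5/(x - 4).
An antiderivative is F(x) = -5*log(x - 4) - 2*log(x - 3).
Then F(7) - F(6) = (-5*log(3) - 4*log(2)) - (-5*log(2) - 2*log(3)) = log(2/27).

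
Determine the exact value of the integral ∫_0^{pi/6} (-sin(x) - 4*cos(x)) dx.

An antiderivative is F(x) = -4*sin(x) + cos(x).
Then F(pi/6) - F(0) = (-2 + sqrt(3)/2) - (1) = -3 + sqrt(3)/2.

-3 + sqrt(3)/2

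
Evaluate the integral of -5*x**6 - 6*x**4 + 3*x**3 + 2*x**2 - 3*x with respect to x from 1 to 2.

-48929/420

By the power rule, an antiderivative is F(x) = -5*x**7/7 - 6*x**5/5 + 3*x**4/4 + 2*x**3/3 - 3*x**2/2.
Then F(2) - F(1) = (-12442/105) - (-839/420) = -48929/420.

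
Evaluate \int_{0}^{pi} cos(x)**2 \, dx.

Use the identity cos^2(x) = (1 + cos(2*x))/2.
An antiderivative is F(x) = x/2 + sin(2*x)/4.
Then F(pi) - F(0) = (pi/2) - (0) = pi/2.

pi/2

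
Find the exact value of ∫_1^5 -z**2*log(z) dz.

124/9 - 125*log(5)/3

Integrate by parts once (u = ln z, dv = -z**2 dz).
An antiderivative is F(z) = -z**3*(3*log(z) - 1)/9.
Then F(5) - F(1) = (125/9 - 125*log(5)/3) - (1/9) = 124/9 - 125*log(5)/3.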